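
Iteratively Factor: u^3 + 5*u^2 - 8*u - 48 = (u + 4)*(u^2 + u - 12) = (u + 4)^2*(u - 3)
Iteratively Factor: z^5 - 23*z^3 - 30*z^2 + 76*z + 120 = (z + 2)*(z^4 - 2*z^3 - 19*z^2 + 8*z + 60) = (z - 2)*(z + 2)*(z^3 - 19*z - 30) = (z - 2)*(z + 2)^2*(z^2 - 2*z - 15) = (z - 5)*(z - 2)*(z + 2)^2*(z + 3)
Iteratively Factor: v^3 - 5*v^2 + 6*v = (v)*(v^2 - 5*v + 6) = v*(v - 3)*(v - 2)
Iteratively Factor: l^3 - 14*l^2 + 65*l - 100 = (l - 4)*(l^2 - 10*l + 25) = (l - 5)*(l - 4)*(l - 5)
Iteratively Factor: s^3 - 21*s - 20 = (s + 4)*(s^2 - 4*s - 5) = (s + 1)*(s + 4)*(s - 5)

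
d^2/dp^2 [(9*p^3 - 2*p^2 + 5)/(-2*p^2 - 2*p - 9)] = 2*(118*p^3 - 654*p^2 - 2247*p + 232)/(8*p^6 + 24*p^5 + 132*p^4 + 224*p^3 + 594*p^2 + 486*p + 729)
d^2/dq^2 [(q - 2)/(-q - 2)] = 8/(q + 2)^3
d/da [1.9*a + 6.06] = 1.90000000000000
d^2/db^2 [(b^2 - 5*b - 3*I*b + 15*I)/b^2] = (b*(-10 - 6*I) + 90*I)/b^4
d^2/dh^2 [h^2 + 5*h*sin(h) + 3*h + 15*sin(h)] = -5*h*sin(h) - 15*sin(h) + 10*cos(h) + 2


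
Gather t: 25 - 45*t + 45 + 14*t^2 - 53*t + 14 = 14*t^2 - 98*t + 84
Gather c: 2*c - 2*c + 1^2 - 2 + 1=0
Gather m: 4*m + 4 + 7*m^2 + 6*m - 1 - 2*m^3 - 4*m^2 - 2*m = -2*m^3 + 3*m^2 + 8*m + 3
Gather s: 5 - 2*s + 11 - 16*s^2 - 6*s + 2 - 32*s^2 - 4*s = -48*s^2 - 12*s + 18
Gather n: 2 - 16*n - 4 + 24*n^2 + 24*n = 24*n^2 + 8*n - 2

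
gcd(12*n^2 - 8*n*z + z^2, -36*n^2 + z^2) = -6*n + z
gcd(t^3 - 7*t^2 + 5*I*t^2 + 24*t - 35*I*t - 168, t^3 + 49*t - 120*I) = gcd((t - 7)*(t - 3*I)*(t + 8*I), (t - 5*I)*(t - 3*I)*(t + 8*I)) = t^2 + 5*I*t + 24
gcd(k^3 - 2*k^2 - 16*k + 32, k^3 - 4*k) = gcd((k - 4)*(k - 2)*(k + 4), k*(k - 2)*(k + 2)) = k - 2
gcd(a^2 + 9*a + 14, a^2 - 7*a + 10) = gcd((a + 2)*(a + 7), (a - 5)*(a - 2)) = 1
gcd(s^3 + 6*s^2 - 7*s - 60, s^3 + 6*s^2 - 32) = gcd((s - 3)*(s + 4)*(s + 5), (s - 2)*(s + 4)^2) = s + 4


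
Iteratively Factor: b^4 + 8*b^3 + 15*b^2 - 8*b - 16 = (b - 1)*(b^3 + 9*b^2 + 24*b + 16) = (b - 1)*(b + 1)*(b^2 + 8*b + 16) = (b - 1)*(b + 1)*(b + 4)*(b + 4)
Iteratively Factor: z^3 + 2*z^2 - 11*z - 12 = (z + 4)*(z^2 - 2*z - 3) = (z + 1)*(z + 4)*(z - 3)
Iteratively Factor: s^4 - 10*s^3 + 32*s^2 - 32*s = (s - 4)*(s^3 - 6*s^2 + 8*s) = s*(s - 4)*(s^2 - 6*s + 8) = s*(s - 4)*(s - 2)*(s - 4)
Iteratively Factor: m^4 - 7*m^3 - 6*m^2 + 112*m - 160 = (m - 4)*(m^3 - 3*m^2 - 18*m + 40) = (m - 5)*(m - 4)*(m^2 + 2*m - 8) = (m - 5)*(m - 4)*(m + 4)*(m - 2)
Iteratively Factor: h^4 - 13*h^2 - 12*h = (h + 1)*(h^3 - h^2 - 12*h) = h*(h + 1)*(h^2 - h - 12) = h*(h + 1)*(h + 3)*(h - 4)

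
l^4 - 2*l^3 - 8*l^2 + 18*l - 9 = (l - 3)*(l - 1)^2*(l + 3)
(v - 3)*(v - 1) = v^2 - 4*v + 3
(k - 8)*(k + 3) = k^2 - 5*k - 24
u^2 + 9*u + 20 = (u + 4)*(u + 5)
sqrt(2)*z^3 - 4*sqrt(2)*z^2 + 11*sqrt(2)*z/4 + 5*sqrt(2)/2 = (z - 5/2)*(z - 2)*(sqrt(2)*z + sqrt(2)/2)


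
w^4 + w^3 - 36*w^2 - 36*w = w*(w - 6)*(w + 1)*(w + 6)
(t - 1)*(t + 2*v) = t^2 + 2*t*v - t - 2*v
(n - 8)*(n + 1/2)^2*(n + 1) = n^4 - 6*n^3 - 59*n^2/4 - 39*n/4 - 2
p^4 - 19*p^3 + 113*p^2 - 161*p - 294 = (p - 7)^2*(p - 6)*(p + 1)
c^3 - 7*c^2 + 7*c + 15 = (c - 5)*(c - 3)*(c + 1)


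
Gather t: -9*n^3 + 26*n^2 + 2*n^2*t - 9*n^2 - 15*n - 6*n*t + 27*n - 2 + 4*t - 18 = -9*n^3 + 17*n^2 + 12*n + t*(2*n^2 - 6*n + 4) - 20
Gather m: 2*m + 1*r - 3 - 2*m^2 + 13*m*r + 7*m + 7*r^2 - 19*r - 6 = -2*m^2 + m*(13*r + 9) + 7*r^2 - 18*r - 9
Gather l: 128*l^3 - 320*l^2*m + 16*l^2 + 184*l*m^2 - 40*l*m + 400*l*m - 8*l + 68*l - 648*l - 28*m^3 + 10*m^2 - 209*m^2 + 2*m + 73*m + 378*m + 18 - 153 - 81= 128*l^3 + l^2*(16 - 320*m) + l*(184*m^2 + 360*m - 588) - 28*m^3 - 199*m^2 + 453*m - 216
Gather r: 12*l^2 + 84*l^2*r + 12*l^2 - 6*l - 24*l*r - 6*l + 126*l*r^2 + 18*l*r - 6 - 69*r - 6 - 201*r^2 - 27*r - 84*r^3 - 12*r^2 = 24*l^2 - 12*l - 84*r^3 + r^2*(126*l - 213) + r*(84*l^2 - 6*l - 96) - 12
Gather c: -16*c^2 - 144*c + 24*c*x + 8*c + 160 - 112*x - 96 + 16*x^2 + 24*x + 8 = -16*c^2 + c*(24*x - 136) + 16*x^2 - 88*x + 72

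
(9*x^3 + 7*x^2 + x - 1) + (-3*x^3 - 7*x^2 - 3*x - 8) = 6*x^3 - 2*x - 9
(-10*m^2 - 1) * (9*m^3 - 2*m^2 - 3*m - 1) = -90*m^5 + 20*m^4 + 21*m^3 + 12*m^2 + 3*m + 1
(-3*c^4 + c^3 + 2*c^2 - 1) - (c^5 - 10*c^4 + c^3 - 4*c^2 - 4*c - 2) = -c^5 + 7*c^4 + 6*c^2 + 4*c + 1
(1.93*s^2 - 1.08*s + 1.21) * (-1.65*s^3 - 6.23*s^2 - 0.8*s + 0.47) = -3.1845*s^5 - 10.2419*s^4 + 3.1879*s^3 - 5.7672*s^2 - 1.4756*s + 0.5687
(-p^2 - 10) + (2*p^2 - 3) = p^2 - 13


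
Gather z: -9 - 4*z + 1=-4*z - 8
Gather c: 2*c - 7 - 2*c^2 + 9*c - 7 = -2*c^2 + 11*c - 14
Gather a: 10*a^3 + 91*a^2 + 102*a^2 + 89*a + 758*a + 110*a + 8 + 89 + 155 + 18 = 10*a^3 + 193*a^2 + 957*a + 270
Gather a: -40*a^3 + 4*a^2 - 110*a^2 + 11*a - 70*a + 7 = -40*a^3 - 106*a^2 - 59*a + 7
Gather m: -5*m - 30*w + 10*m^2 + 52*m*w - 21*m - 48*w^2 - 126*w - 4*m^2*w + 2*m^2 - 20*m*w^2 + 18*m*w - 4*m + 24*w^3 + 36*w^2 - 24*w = m^2*(12 - 4*w) + m*(-20*w^2 + 70*w - 30) + 24*w^3 - 12*w^2 - 180*w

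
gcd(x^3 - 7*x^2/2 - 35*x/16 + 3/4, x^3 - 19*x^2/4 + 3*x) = x - 4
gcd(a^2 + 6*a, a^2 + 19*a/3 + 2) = a + 6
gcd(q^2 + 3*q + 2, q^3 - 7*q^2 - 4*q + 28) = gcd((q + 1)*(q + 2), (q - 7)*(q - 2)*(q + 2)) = q + 2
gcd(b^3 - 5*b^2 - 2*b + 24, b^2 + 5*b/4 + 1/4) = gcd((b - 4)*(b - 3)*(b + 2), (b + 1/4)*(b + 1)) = 1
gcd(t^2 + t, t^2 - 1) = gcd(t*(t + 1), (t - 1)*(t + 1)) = t + 1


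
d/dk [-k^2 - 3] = -2*k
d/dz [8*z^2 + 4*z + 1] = 16*z + 4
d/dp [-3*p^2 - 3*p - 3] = -6*p - 3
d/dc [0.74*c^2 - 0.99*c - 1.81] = 1.48*c - 0.99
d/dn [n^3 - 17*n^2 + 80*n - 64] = 3*n^2 - 34*n + 80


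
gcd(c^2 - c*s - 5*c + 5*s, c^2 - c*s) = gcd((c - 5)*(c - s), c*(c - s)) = -c + s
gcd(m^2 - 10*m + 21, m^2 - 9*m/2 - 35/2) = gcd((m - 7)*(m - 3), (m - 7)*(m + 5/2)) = m - 7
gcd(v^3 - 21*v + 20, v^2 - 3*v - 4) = v - 4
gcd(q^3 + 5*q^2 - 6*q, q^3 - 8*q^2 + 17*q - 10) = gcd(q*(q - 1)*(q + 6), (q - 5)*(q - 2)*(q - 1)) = q - 1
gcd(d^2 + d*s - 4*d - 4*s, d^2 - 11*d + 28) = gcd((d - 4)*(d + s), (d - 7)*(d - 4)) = d - 4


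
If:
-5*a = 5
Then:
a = -1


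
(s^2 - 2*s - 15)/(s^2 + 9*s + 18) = (s - 5)/(s + 6)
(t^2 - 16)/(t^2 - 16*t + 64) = (t^2 - 16)/(t^2 - 16*t + 64)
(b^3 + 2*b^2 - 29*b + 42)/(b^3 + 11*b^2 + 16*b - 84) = (b - 3)/(b + 6)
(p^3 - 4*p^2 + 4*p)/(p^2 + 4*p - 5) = p*(p^2 - 4*p + 4)/(p^2 + 4*p - 5)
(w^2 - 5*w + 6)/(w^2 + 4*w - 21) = (w - 2)/(w + 7)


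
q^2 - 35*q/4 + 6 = (q - 8)*(q - 3/4)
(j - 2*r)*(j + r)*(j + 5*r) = j^3 + 4*j^2*r - 7*j*r^2 - 10*r^3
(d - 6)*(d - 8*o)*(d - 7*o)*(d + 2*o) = d^4 - 13*d^3*o - 6*d^3 + 26*d^2*o^2 + 78*d^2*o + 112*d*o^3 - 156*d*o^2 - 672*o^3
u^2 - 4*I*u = u*(u - 4*I)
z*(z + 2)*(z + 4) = z^3 + 6*z^2 + 8*z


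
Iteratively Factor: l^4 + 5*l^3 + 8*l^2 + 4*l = (l + 1)*(l^3 + 4*l^2 + 4*l) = (l + 1)*(l + 2)*(l^2 + 2*l) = (l + 1)*(l + 2)^2*(l)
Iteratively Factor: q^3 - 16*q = (q + 4)*(q^2 - 4*q) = (q - 4)*(q + 4)*(q)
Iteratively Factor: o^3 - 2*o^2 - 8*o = (o)*(o^2 - 2*o - 8) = o*(o - 4)*(o + 2)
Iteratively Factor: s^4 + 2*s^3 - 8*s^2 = (s)*(s^3 + 2*s^2 - 8*s) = s^2*(s^2 + 2*s - 8) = s^2*(s + 4)*(s - 2)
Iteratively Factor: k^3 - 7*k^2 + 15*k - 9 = (k - 1)*(k^2 - 6*k + 9) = (k - 3)*(k - 1)*(k - 3)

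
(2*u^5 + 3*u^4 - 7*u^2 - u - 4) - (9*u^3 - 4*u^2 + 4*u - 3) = 2*u^5 + 3*u^4 - 9*u^3 - 3*u^2 - 5*u - 1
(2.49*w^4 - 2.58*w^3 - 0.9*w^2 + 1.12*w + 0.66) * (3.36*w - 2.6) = 8.3664*w^5 - 15.1428*w^4 + 3.684*w^3 + 6.1032*w^2 - 0.6944*w - 1.716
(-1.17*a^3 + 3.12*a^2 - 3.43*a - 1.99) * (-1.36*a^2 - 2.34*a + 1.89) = 1.5912*a^5 - 1.5054*a^4 - 4.8473*a^3 + 16.6294*a^2 - 1.8261*a - 3.7611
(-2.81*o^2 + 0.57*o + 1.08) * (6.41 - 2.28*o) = 6.4068*o^3 - 19.3117*o^2 + 1.1913*o + 6.9228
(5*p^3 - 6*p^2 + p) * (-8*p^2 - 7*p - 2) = -40*p^5 + 13*p^4 + 24*p^3 + 5*p^2 - 2*p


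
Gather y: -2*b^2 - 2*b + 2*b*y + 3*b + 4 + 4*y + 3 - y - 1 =-2*b^2 + b + y*(2*b + 3) + 6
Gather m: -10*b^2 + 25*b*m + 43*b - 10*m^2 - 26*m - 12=-10*b^2 + 43*b - 10*m^2 + m*(25*b - 26) - 12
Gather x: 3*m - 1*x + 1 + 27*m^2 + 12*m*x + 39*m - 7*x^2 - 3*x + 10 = 27*m^2 + 42*m - 7*x^2 + x*(12*m - 4) + 11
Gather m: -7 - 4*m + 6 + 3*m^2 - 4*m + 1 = 3*m^2 - 8*m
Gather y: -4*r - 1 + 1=-4*r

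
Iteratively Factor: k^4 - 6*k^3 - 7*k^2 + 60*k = (k + 3)*(k^3 - 9*k^2 + 20*k) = (k - 5)*(k + 3)*(k^2 - 4*k) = k*(k - 5)*(k + 3)*(k - 4)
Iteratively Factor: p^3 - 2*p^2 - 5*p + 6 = (p + 2)*(p^2 - 4*p + 3) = (p - 3)*(p + 2)*(p - 1)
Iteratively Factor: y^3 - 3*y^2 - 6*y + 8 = (y - 1)*(y^2 - 2*y - 8) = (y - 1)*(y + 2)*(y - 4)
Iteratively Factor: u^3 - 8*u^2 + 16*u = (u - 4)*(u^2 - 4*u) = u*(u - 4)*(u - 4)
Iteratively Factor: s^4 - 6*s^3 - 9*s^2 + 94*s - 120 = (s - 2)*(s^3 - 4*s^2 - 17*s + 60) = (s - 5)*(s - 2)*(s^2 + s - 12) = (s - 5)*(s - 2)*(s + 4)*(s - 3)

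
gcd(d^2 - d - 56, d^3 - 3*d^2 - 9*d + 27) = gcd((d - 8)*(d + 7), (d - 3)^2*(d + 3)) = 1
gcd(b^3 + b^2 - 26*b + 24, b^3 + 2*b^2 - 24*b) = b^2 + 2*b - 24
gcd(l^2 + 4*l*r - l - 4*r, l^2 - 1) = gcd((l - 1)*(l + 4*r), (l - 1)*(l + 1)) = l - 1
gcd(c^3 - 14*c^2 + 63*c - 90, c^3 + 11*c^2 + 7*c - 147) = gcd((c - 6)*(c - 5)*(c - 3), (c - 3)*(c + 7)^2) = c - 3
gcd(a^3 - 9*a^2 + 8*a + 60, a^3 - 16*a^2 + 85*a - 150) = a^2 - 11*a + 30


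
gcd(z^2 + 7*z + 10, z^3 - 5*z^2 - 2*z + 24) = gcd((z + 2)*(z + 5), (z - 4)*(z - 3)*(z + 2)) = z + 2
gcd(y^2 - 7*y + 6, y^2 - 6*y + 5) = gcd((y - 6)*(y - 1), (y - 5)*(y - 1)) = y - 1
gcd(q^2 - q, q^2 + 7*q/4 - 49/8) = 1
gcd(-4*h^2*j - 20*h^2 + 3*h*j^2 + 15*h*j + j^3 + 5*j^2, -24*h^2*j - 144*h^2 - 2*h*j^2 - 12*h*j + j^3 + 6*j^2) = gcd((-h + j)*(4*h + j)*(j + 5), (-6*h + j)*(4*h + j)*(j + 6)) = 4*h + j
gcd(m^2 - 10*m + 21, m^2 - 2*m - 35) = m - 7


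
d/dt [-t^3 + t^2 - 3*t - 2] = -3*t^2 + 2*t - 3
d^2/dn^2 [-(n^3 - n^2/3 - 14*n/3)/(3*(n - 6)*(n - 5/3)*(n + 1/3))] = 6*(-567*n^6 + 2943*n^5 - 7299*n^4 + 11889*n^3 - 11610*n^2 + 25020*n - 9080)/(729*n^9 - 16038*n^8 + 133893*n^7 - 518994*n^6 + 889839*n^5 - 388242*n^4 - 470897*n^3 + 225810*n^2 + 180900*n + 27000)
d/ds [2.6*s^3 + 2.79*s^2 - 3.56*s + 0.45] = 7.8*s^2 + 5.58*s - 3.56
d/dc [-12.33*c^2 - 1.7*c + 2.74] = -24.66*c - 1.7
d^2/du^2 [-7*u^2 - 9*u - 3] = -14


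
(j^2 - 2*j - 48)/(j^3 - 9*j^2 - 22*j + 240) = (j + 6)/(j^2 - j - 30)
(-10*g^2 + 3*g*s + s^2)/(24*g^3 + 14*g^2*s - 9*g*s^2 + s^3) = (-10*g^2 + 3*g*s + s^2)/(24*g^3 + 14*g^2*s - 9*g*s^2 + s^3)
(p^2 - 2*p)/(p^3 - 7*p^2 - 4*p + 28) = p/(p^2 - 5*p - 14)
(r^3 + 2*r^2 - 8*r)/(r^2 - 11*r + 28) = r*(r^2 + 2*r - 8)/(r^2 - 11*r + 28)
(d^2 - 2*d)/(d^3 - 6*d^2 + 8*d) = 1/(d - 4)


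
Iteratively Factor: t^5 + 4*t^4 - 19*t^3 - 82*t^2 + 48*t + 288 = (t + 3)*(t^4 + t^3 - 22*t^2 - 16*t + 96) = (t - 2)*(t + 3)*(t^3 + 3*t^2 - 16*t - 48) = (t - 2)*(t + 3)*(t + 4)*(t^2 - t - 12) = (t - 2)*(t + 3)^2*(t + 4)*(t - 4)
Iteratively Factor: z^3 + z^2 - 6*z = (z - 2)*(z^2 + 3*z) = z*(z - 2)*(z + 3)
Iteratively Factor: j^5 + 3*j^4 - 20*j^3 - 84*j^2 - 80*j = (j + 2)*(j^4 + j^3 - 22*j^2 - 40*j) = (j - 5)*(j + 2)*(j^3 + 6*j^2 + 8*j) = (j - 5)*(j + 2)*(j + 4)*(j^2 + 2*j) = j*(j - 5)*(j + 2)*(j + 4)*(j + 2)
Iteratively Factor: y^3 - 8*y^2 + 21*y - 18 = (y - 2)*(y^2 - 6*y + 9) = (y - 3)*(y - 2)*(y - 3)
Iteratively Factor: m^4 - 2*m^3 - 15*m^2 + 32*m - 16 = (m - 1)*(m^3 - m^2 - 16*m + 16) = (m - 1)*(m + 4)*(m^2 - 5*m + 4) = (m - 1)^2*(m + 4)*(m - 4)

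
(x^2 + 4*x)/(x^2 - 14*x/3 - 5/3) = 3*x*(x + 4)/(3*x^2 - 14*x - 5)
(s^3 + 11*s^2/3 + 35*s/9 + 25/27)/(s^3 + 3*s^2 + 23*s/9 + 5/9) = (s + 5/3)/(s + 1)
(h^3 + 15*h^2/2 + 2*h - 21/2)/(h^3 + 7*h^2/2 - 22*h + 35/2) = (2*h + 3)/(2*h - 5)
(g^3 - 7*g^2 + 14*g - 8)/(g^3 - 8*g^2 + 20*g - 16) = (g - 1)/(g - 2)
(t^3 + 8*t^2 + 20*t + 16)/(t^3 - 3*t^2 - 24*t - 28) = (t + 4)/(t - 7)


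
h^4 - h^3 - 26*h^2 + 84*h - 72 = (h - 3)*(h - 2)^2*(h + 6)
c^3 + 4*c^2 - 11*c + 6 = (c - 1)^2*(c + 6)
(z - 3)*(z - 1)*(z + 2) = z^3 - 2*z^2 - 5*z + 6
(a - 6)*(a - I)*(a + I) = a^3 - 6*a^2 + a - 6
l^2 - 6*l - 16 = (l - 8)*(l + 2)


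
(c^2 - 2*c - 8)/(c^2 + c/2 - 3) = 2*(c - 4)/(2*c - 3)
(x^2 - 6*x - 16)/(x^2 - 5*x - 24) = (x + 2)/(x + 3)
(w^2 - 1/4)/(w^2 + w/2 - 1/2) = (w + 1/2)/(w + 1)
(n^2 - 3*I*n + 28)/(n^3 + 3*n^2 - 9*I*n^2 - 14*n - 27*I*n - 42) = (n + 4*I)/(n^2 + n*(3 - 2*I) - 6*I)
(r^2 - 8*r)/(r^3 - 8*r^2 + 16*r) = (r - 8)/(r^2 - 8*r + 16)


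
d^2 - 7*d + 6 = (d - 6)*(d - 1)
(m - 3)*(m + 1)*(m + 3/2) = m^3 - m^2/2 - 6*m - 9/2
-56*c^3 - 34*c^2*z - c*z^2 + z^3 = (-7*c + z)*(2*c + z)*(4*c + z)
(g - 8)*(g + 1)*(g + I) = g^3 - 7*g^2 + I*g^2 - 8*g - 7*I*g - 8*I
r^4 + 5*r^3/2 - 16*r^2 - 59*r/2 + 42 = (r - 7/2)*(r - 1)*(r + 3)*(r + 4)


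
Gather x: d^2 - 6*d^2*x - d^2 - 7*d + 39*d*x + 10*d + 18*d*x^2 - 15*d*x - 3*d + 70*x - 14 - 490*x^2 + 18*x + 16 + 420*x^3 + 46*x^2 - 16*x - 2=420*x^3 + x^2*(18*d - 444) + x*(-6*d^2 + 24*d + 72)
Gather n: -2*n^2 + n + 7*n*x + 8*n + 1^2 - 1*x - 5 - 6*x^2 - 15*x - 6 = -2*n^2 + n*(7*x + 9) - 6*x^2 - 16*x - 10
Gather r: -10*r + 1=1 - 10*r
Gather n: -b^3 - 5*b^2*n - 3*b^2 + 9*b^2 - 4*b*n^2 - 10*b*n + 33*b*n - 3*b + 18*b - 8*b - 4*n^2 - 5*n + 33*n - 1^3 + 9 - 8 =-b^3 + 6*b^2 + 7*b + n^2*(-4*b - 4) + n*(-5*b^2 + 23*b + 28)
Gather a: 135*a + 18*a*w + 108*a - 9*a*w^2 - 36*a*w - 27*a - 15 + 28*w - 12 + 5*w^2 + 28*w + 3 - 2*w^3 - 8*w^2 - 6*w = a*(-9*w^2 - 18*w + 216) - 2*w^3 - 3*w^2 + 50*w - 24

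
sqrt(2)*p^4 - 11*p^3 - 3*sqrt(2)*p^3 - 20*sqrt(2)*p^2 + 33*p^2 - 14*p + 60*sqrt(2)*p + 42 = (p - 3)*(p - 7*sqrt(2))*(p + sqrt(2))*(sqrt(2)*p + 1)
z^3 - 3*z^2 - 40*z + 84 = (z - 7)*(z - 2)*(z + 6)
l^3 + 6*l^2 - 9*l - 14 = (l - 2)*(l + 1)*(l + 7)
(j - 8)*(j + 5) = j^2 - 3*j - 40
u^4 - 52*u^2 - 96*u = u*(u - 8)*(u + 2)*(u + 6)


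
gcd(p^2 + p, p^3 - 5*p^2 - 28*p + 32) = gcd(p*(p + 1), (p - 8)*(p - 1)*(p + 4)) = 1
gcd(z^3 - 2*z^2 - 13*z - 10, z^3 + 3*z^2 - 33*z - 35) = z^2 - 4*z - 5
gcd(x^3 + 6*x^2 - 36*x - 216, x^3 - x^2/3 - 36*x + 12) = x^2 - 36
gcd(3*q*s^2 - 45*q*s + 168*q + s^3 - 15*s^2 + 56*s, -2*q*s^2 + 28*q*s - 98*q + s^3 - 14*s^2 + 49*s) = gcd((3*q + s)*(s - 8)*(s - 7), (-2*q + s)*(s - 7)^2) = s - 7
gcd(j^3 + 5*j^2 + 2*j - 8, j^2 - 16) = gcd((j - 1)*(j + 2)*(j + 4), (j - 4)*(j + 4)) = j + 4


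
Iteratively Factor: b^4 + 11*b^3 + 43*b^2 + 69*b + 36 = (b + 1)*(b^3 + 10*b^2 + 33*b + 36) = (b + 1)*(b + 3)*(b^2 + 7*b + 12) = (b + 1)*(b + 3)*(b + 4)*(b + 3)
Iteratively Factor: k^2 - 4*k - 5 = (k - 5)*(k + 1)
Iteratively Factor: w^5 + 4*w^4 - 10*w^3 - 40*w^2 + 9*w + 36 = (w + 1)*(w^4 + 3*w^3 - 13*w^2 - 27*w + 36) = (w - 1)*(w + 1)*(w^3 + 4*w^2 - 9*w - 36) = (w - 1)*(w + 1)*(w + 3)*(w^2 + w - 12) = (w - 1)*(w + 1)*(w + 3)*(w + 4)*(w - 3)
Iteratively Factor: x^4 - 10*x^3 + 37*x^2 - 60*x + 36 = (x - 2)*(x^3 - 8*x^2 + 21*x - 18) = (x - 3)*(x - 2)*(x^2 - 5*x + 6) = (x - 3)^2*(x - 2)*(x - 2)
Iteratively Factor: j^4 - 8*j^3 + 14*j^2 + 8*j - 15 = (j - 1)*(j^3 - 7*j^2 + 7*j + 15) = (j - 3)*(j - 1)*(j^2 - 4*j - 5) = (j - 5)*(j - 3)*(j - 1)*(j + 1)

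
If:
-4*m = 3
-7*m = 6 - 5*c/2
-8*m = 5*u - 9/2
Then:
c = 3/10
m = -3/4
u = 21/10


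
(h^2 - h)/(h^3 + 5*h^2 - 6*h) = 1/(h + 6)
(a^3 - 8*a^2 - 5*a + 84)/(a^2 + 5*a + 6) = (a^2 - 11*a + 28)/(a + 2)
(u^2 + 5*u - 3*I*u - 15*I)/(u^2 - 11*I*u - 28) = (u^2 + u*(5 - 3*I) - 15*I)/(u^2 - 11*I*u - 28)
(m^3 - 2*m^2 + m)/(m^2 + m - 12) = m*(m^2 - 2*m + 1)/(m^2 + m - 12)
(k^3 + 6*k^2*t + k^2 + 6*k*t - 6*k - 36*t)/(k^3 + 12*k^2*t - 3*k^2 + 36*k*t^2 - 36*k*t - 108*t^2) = (k^2 + k - 6)/(k^2 + 6*k*t - 3*k - 18*t)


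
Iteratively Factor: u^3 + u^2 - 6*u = (u - 2)*(u^2 + 3*u) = u*(u - 2)*(u + 3)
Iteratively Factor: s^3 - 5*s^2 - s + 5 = (s + 1)*(s^2 - 6*s + 5) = (s - 1)*(s + 1)*(s - 5)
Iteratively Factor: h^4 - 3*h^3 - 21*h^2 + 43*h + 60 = (h - 3)*(h^3 - 21*h - 20) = (h - 5)*(h - 3)*(h^2 + 5*h + 4) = (h - 5)*(h - 3)*(h + 1)*(h + 4)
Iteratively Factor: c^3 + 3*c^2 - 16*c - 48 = (c + 3)*(c^2 - 16) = (c - 4)*(c + 3)*(c + 4)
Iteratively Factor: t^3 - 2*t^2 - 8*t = (t)*(t^2 - 2*t - 8) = t*(t - 4)*(t + 2)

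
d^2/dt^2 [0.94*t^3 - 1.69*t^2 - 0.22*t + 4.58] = 5.64*t - 3.38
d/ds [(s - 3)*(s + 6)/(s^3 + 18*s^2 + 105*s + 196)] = (-s^3 + s^2 + 98*s + 354)/(s^5 + 29*s^4 + 331*s^3 + 1855*s^2 + 5096*s + 5488)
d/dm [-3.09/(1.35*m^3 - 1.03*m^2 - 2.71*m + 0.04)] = (12.5145*m^2 - 6.3654*m - 8.3739)/(1.35*m^3 - 1.03*m^2 - 2.71*m + 0.04)^2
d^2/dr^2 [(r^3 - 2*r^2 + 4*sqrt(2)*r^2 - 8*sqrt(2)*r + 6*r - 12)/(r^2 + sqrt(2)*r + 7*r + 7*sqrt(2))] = 18*(-3*sqrt(2)*r^3 + 7*r^3 - 18*r^2 + 21*sqrt(2)*r^2 - 18*sqrt(2)*r + 42*r - 12 + 14*sqrt(2))/(r^6 + 3*sqrt(2)*r^5 + 21*r^5 + 63*sqrt(2)*r^4 + 153*r^4 + 469*r^3 + 443*sqrt(2)*r^3 + 882*r^2 + 1071*sqrt(2)*r^2 + 294*sqrt(2)*r + 2058*r + 686*sqrt(2))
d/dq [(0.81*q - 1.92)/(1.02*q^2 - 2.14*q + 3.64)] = (-0.8262*q^2 + 3.9168*q - 1.1604)/(1.0404*q^4 - 4.3656*q^3 + 12.0052*q^2 - 15.5792*q + 13.2496)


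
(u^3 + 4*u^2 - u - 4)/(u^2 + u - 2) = (u^2 + 5*u + 4)/(u + 2)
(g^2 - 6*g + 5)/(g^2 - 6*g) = (g^2 - 6*g + 5)/(g*(g - 6))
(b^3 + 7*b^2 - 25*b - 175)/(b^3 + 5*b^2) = 1 + 2/b - 35/b^2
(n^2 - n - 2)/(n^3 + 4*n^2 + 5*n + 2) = (n - 2)/(n^2 + 3*n + 2)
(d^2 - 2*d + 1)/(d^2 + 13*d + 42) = (d^2 - 2*d + 1)/(d^2 + 13*d + 42)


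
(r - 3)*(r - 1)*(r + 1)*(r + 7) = r^4 + 4*r^3 - 22*r^2 - 4*r + 21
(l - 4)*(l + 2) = l^2 - 2*l - 8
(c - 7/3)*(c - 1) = c^2 - 10*c/3 + 7/3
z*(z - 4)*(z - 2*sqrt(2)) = z^3 - 4*z^2 - 2*sqrt(2)*z^2 + 8*sqrt(2)*z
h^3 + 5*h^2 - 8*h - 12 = (h - 2)*(h + 1)*(h + 6)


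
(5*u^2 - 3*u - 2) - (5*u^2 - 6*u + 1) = 3*u - 3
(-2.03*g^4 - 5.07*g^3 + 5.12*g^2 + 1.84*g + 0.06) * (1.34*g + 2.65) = -2.7202*g^5 - 12.1733*g^4 - 6.5747*g^3 + 16.0336*g^2 + 4.9564*g + 0.159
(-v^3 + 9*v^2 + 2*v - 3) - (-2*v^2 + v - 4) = -v^3 + 11*v^2 + v + 1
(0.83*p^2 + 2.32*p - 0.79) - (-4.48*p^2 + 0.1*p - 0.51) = 5.31*p^2 + 2.22*p - 0.28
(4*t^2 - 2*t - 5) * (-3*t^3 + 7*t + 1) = -12*t^5 + 6*t^4 + 43*t^3 - 10*t^2 - 37*t - 5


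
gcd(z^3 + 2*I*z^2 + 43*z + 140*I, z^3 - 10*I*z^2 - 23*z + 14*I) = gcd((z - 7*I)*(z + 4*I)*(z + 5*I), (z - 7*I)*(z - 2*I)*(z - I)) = z - 7*I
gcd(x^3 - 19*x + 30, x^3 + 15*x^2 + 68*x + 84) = 1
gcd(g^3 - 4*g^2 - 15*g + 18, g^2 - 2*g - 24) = g - 6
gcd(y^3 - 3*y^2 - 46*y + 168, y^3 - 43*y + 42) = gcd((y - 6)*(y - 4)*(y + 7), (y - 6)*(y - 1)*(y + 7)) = y^2 + y - 42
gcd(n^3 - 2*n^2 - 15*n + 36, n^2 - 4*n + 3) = n - 3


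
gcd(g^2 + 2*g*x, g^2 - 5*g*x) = g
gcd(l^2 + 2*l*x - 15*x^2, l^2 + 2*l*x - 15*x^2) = -l^2 - 2*l*x + 15*x^2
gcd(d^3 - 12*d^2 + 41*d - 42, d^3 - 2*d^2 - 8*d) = 1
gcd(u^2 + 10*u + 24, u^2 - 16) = u + 4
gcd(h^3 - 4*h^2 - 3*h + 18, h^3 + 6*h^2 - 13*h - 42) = h^2 - h - 6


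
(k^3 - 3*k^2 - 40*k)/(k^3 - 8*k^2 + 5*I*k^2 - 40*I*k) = (k + 5)/(k + 5*I)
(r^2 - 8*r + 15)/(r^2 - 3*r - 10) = (r - 3)/(r + 2)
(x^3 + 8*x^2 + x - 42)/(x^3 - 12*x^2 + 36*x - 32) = (x^2 + 10*x + 21)/(x^2 - 10*x + 16)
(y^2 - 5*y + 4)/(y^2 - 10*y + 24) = (y - 1)/(y - 6)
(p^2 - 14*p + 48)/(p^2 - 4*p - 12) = (p - 8)/(p + 2)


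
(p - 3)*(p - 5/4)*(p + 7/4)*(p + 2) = p^4 - p^3/2 - 139*p^2/16 - 13*p/16 + 105/8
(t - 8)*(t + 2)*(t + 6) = t^3 - 52*t - 96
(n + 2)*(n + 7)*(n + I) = n^3 + 9*n^2 + I*n^2 + 14*n + 9*I*n + 14*I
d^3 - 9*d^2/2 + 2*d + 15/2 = (d - 3)*(d - 5/2)*(d + 1)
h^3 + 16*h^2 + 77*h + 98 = (h + 2)*(h + 7)^2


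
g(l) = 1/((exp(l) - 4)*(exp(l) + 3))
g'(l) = -exp(l)/((exp(l) - 4)*(exp(l) + 3)^2) - exp(l)/((exp(l) - 4)^2*(exp(l) + 3)) = (1 - 2*exp(l))*exp(l)/(exp(4*l) - 2*exp(3*l) - 23*exp(2*l) + 24*exp(l) + 144)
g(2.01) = 0.03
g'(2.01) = -0.08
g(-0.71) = -0.08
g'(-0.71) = 0.00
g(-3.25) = -0.08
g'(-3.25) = 0.00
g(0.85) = -0.11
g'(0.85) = -0.11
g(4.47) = 0.00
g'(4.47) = -0.00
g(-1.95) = -0.08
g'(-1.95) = 0.00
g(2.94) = 0.00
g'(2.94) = -0.01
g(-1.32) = -0.08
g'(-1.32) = 0.00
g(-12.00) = -0.08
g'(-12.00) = 0.00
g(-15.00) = -0.08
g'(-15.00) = 0.00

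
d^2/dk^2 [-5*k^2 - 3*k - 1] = -10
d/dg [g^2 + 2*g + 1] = 2*g + 2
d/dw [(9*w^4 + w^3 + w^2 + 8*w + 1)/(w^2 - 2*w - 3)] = (18*w^5 - 53*w^4 - 112*w^3 - 19*w^2 - 8*w - 22)/(w^4 - 4*w^3 - 2*w^2 + 12*w + 9)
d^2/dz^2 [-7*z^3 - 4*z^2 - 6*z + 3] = -42*z - 8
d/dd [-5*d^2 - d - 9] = -10*d - 1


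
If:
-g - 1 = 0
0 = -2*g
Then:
No Solution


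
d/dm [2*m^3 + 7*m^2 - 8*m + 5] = 6*m^2 + 14*m - 8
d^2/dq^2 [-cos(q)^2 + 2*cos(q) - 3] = -2*cos(q) + 2*cos(2*q)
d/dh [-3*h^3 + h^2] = h*(2 - 9*h)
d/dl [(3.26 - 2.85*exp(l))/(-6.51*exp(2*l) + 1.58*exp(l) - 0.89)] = (-18.5535*exp(2*l) + 42.4452*exp(l) - 2.6143)*exp(l)/(42.3801*exp(4*l) - 20.5716*exp(3*l) + 14.0842*exp(2*l) - 2.8124*exp(l) + 0.7921)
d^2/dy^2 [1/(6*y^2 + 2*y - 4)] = (-9*y^2 - 3*y + (6*y + 1)^2 + 6)/(3*y^2 + y - 2)^3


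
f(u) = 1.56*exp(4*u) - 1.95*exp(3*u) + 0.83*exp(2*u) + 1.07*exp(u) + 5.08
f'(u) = 6.24*exp(4*u) - 5.85*exp(3*u) + 1.66*exp(2*u) + 1.07*exp(u)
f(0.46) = 10.93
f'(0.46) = 21.90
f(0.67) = 18.54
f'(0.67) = 55.78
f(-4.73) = 5.09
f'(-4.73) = 0.01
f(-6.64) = 5.08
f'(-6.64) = 0.00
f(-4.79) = 5.09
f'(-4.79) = 0.01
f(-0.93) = 5.55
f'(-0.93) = 0.47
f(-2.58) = 5.17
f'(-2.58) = 0.09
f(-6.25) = 5.08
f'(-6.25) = 0.00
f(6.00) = 41195129105.96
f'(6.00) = 164908281875.39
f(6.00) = 41195129105.96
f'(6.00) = 164908281875.39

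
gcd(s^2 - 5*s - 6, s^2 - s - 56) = 1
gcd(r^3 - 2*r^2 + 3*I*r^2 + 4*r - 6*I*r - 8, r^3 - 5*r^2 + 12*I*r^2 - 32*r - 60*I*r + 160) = r + 4*I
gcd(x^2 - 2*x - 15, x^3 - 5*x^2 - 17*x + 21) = x + 3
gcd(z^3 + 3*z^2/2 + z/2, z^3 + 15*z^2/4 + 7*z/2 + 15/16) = z + 1/2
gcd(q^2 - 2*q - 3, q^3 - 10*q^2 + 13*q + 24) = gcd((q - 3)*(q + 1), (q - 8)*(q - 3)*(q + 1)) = q^2 - 2*q - 3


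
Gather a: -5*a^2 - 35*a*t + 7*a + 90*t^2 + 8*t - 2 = -5*a^2 + a*(7 - 35*t) + 90*t^2 + 8*t - 2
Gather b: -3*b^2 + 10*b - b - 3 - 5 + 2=-3*b^2 + 9*b - 6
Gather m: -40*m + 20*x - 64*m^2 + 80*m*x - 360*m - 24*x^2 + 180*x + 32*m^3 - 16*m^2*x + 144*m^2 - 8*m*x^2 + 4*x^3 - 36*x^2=32*m^3 + m^2*(80 - 16*x) + m*(-8*x^2 + 80*x - 400) + 4*x^3 - 60*x^2 + 200*x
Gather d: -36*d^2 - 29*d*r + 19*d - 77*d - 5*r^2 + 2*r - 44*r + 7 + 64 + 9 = -36*d^2 + d*(-29*r - 58) - 5*r^2 - 42*r + 80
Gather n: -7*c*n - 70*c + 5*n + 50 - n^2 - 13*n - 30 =-70*c - n^2 + n*(-7*c - 8) + 20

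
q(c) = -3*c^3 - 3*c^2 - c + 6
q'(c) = -9*c^2 - 6*c - 1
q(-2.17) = 24.70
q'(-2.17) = -30.36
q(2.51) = -62.85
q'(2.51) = -72.76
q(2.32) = -49.93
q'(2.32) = -63.36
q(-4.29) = 191.94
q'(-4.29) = -140.90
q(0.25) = 5.52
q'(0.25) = -3.06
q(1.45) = -10.90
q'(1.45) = -28.62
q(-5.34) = 382.61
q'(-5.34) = -225.60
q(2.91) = -96.24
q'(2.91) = -94.67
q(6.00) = -756.00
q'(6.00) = -361.00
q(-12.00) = 4770.00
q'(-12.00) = -1225.00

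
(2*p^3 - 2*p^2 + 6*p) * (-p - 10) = -2*p^4 - 18*p^3 + 14*p^2 - 60*p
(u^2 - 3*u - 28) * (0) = 0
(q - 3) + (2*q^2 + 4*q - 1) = 2*q^2 + 5*q - 4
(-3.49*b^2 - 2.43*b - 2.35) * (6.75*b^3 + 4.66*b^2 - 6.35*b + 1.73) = -23.5575*b^5 - 32.6659*b^4 - 5.0248*b^3 - 1.5582*b^2 + 10.7186*b - 4.0655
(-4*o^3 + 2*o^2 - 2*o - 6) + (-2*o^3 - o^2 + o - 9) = -6*o^3 + o^2 - o - 15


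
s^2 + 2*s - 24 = (s - 4)*(s + 6)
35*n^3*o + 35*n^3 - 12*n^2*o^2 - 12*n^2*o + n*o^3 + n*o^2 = (-7*n + o)*(-5*n + o)*(n*o + n)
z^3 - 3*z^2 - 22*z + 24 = (z - 6)*(z - 1)*(z + 4)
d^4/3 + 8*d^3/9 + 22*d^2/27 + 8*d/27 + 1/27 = (d/3 + 1/3)*(d + 1/3)^2*(d + 1)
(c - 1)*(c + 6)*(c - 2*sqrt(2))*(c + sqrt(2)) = c^4 - sqrt(2)*c^3 + 5*c^3 - 10*c^2 - 5*sqrt(2)*c^2 - 20*c + 6*sqrt(2)*c + 24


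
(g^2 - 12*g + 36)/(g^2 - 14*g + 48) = (g - 6)/(g - 8)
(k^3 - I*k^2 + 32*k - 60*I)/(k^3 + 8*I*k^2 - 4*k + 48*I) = (k - 5*I)/(k + 4*I)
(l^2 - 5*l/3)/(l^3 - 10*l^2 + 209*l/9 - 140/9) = 3*l/(3*l^2 - 25*l + 28)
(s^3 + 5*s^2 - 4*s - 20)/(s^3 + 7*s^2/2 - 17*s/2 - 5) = 2*(s + 2)/(2*s + 1)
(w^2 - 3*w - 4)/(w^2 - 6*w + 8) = (w + 1)/(w - 2)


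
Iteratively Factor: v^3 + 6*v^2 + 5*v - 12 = (v + 3)*(v^2 + 3*v - 4) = (v + 3)*(v + 4)*(v - 1)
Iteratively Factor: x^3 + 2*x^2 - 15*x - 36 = (x + 3)*(x^2 - x - 12) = (x - 4)*(x + 3)*(x + 3)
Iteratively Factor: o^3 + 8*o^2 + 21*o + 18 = (o + 3)*(o^2 + 5*o + 6) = (o + 2)*(o + 3)*(o + 3)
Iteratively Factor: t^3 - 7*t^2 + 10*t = (t)*(t^2 - 7*t + 10) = t*(t - 2)*(t - 5)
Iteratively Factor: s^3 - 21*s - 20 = (s + 4)*(s^2 - 4*s - 5) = (s + 1)*(s + 4)*(s - 5)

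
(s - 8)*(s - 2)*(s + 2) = s^3 - 8*s^2 - 4*s + 32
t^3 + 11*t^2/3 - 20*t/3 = t*(t - 4/3)*(t + 5)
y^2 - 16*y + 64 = (y - 8)^2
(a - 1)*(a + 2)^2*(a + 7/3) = a^4 + 16*a^3/3 + 7*a^2 - 4*a - 28/3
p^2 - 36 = (p - 6)*(p + 6)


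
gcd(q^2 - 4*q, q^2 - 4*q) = q^2 - 4*q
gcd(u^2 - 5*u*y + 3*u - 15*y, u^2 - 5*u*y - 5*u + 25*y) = -u + 5*y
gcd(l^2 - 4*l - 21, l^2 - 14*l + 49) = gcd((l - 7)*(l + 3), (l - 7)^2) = l - 7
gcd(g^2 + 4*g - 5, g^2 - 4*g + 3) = g - 1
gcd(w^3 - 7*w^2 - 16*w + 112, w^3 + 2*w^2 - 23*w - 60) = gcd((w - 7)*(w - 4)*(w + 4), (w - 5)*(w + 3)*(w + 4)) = w + 4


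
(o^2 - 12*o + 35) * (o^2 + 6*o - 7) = o^4 - 6*o^3 - 44*o^2 + 294*o - 245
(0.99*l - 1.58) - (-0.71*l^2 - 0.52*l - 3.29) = 0.71*l^2 + 1.51*l + 1.71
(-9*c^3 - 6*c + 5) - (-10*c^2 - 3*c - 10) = -9*c^3 + 10*c^2 - 3*c + 15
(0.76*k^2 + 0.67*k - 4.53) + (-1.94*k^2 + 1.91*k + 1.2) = -1.18*k^2 + 2.58*k - 3.33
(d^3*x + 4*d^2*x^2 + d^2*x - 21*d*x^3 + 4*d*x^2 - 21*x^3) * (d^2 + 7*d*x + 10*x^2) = d^5*x + 11*d^4*x^2 + d^4*x + 17*d^3*x^3 + 11*d^3*x^2 - 107*d^2*x^4 + 17*d^2*x^3 - 210*d*x^5 - 107*d*x^4 - 210*x^5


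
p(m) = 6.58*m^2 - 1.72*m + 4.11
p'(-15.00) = -199.12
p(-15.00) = 1510.41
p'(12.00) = 156.20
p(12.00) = 930.99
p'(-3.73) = -50.81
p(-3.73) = 102.07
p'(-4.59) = -62.12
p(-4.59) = 150.63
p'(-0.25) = -5.01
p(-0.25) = 4.95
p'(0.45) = 4.20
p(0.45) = 4.67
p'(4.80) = 61.45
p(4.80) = 147.46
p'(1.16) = 13.55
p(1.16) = 10.97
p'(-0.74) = -11.46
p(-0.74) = 8.99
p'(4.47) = 57.11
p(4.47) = 127.90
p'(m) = 13.16*m - 1.72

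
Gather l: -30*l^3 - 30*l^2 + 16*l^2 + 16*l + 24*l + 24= -30*l^3 - 14*l^2 + 40*l + 24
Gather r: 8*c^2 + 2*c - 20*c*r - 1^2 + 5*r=8*c^2 + 2*c + r*(5 - 20*c) - 1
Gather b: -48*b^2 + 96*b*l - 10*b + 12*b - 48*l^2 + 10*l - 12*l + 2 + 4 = -48*b^2 + b*(96*l + 2) - 48*l^2 - 2*l + 6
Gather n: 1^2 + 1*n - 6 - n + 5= 0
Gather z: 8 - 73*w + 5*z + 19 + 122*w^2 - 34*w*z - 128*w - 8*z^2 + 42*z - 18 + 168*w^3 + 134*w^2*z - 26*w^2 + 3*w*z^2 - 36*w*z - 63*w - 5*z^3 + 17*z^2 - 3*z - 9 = 168*w^3 + 96*w^2 - 264*w - 5*z^3 + z^2*(3*w + 9) + z*(134*w^2 - 70*w + 44)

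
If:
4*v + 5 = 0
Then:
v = -5/4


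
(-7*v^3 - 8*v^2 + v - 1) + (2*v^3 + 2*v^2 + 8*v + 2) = -5*v^3 - 6*v^2 + 9*v + 1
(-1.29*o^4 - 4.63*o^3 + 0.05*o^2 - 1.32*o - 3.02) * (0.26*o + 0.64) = -0.3354*o^5 - 2.0294*o^4 - 2.9502*o^3 - 0.3112*o^2 - 1.63*o - 1.9328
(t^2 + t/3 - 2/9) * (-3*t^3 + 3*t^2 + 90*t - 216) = -3*t^5 + 2*t^4 + 275*t^3/3 - 560*t^2/3 - 92*t + 48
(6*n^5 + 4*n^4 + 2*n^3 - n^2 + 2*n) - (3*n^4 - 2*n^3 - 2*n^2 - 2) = 6*n^5 + n^4 + 4*n^3 + n^2 + 2*n + 2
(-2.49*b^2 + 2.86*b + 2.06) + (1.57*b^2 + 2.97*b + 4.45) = -0.92*b^2 + 5.83*b + 6.51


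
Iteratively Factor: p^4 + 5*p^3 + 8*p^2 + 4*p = (p + 1)*(p^3 + 4*p^2 + 4*p) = p*(p + 1)*(p^2 + 4*p + 4) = p*(p + 1)*(p + 2)*(p + 2)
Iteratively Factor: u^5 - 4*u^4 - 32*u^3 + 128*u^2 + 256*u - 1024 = (u - 4)*(u^4 - 32*u^2 + 256) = (u - 4)*(u + 4)*(u^3 - 4*u^2 - 16*u + 64) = (u - 4)^2*(u + 4)*(u^2 - 16) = (u - 4)^2*(u + 4)^2*(u - 4)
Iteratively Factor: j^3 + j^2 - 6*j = (j)*(j^2 + j - 6) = j*(j - 2)*(j + 3)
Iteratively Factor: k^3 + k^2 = (k)*(k^2 + k) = k^2*(k + 1)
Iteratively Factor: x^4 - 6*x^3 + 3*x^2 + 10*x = (x - 5)*(x^3 - x^2 - 2*x) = (x - 5)*(x + 1)*(x^2 - 2*x) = (x - 5)*(x - 2)*(x + 1)*(x)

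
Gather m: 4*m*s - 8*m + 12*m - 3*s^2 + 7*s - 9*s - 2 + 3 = m*(4*s + 4) - 3*s^2 - 2*s + 1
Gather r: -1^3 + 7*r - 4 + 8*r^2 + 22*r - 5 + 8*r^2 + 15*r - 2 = 16*r^2 + 44*r - 12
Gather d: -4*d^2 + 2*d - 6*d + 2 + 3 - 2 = -4*d^2 - 4*d + 3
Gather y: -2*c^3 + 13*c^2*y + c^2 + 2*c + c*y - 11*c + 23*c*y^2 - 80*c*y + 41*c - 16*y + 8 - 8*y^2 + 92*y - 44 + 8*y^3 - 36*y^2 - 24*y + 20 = -2*c^3 + c^2 + 32*c + 8*y^3 + y^2*(23*c - 44) + y*(13*c^2 - 79*c + 52) - 16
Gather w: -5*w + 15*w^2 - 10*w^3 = -10*w^3 + 15*w^2 - 5*w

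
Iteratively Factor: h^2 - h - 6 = (h + 2)*(h - 3)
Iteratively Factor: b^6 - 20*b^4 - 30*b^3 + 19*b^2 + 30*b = (b)*(b^5 - 20*b^3 - 30*b^2 + 19*b + 30) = b*(b - 1)*(b^4 + b^3 - 19*b^2 - 49*b - 30) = b*(b - 1)*(b + 2)*(b^3 - b^2 - 17*b - 15) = b*(b - 1)*(b + 1)*(b + 2)*(b^2 - 2*b - 15) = b*(b - 5)*(b - 1)*(b + 1)*(b + 2)*(b + 3)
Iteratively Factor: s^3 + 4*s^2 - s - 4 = (s + 1)*(s^2 + 3*s - 4) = (s + 1)*(s + 4)*(s - 1)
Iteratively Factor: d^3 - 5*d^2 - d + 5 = (d - 5)*(d^2 - 1) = (d - 5)*(d - 1)*(d + 1)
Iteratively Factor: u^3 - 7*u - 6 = (u + 1)*(u^2 - u - 6) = (u + 1)*(u + 2)*(u - 3)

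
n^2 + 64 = (n - 8*I)*(n + 8*I)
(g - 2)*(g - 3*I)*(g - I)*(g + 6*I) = g^4 - 2*g^3 + 2*I*g^3 + 21*g^2 - 4*I*g^2 - 42*g - 18*I*g + 36*I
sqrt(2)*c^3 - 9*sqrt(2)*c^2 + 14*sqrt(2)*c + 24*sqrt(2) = (c - 6)*(c - 4)*(sqrt(2)*c + sqrt(2))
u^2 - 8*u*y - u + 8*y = (u - 1)*(u - 8*y)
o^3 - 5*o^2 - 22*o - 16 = (o - 8)*(o + 1)*(o + 2)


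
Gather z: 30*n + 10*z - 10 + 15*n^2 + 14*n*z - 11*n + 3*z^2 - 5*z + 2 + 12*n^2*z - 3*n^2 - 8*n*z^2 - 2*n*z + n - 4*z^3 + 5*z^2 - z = 12*n^2 + 20*n - 4*z^3 + z^2*(8 - 8*n) + z*(12*n^2 + 12*n + 4) - 8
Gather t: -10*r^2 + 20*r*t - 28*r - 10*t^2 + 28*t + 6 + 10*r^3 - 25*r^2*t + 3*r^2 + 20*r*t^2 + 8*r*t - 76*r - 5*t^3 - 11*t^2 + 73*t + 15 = 10*r^3 - 7*r^2 - 104*r - 5*t^3 + t^2*(20*r - 21) + t*(-25*r^2 + 28*r + 101) + 21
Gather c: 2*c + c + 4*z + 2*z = 3*c + 6*z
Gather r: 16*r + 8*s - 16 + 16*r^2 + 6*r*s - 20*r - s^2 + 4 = 16*r^2 + r*(6*s - 4) - s^2 + 8*s - 12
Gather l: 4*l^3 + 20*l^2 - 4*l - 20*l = 4*l^3 + 20*l^2 - 24*l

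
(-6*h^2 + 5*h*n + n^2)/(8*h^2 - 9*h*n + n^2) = (-6*h - n)/(8*h - n)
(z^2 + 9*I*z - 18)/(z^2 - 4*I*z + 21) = (z + 6*I)/(z - 7*I)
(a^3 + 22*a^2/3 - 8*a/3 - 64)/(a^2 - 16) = (a^2 + 10*a/3 - 16)/(a - 4)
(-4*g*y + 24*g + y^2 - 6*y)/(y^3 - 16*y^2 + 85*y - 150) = (-4*g + y)/(y^2 - 10*y + 25)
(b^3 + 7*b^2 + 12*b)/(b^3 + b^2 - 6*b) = (b + 4)/(b - 2)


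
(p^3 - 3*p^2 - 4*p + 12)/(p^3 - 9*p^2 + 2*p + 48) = (p - 2)/(p - 8)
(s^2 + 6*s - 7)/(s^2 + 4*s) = (s^2 + 6*s - 7)/(s*(s + 4))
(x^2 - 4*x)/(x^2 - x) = (x - 4)/(x - 1)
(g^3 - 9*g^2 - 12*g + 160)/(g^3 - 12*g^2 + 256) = (g - 5)/(g - 8)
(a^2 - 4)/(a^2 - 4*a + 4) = (a + 2)/(a - 2)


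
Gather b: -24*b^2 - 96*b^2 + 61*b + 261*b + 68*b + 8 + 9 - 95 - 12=-120*b^2 + 390*b - 90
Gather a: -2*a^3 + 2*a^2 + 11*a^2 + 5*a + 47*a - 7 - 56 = -2*a^3 + 13*a^2 + 52*a - 63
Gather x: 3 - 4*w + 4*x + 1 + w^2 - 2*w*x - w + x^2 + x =w^2 - 5*w + x^2 + x*(5 - 2*w) + 4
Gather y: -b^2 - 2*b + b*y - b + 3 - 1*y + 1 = -b^2 - 3*b + y*(b - 1) + 4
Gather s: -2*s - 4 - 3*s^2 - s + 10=-3*s^2 - 3*s + 6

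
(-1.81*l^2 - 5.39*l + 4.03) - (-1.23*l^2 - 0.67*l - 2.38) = -0.58*l^2 - 4.72*l + 6.41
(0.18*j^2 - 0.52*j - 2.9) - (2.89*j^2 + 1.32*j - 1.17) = -2.71*j^2 - 1.84*j - 1.73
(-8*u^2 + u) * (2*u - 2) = -16*u^3 + 18*u^2 - 2*u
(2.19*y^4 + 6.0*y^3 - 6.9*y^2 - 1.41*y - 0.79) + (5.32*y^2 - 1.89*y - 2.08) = 2.19*y^4 + 6.0*y^3 - 1.58*y^2 - 3.3*y - 2.87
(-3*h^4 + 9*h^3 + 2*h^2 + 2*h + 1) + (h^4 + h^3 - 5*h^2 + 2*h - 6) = -2*h^4 + 10*h^3 - 3*h^2 + 4*h - 5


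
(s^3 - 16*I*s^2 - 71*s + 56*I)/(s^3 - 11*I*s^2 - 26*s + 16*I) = (s - 7*I)/(s - 2*I)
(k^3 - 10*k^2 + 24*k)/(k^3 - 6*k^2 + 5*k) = (k^2 - 10*k + 24)/(k^2 - 6*k + 5)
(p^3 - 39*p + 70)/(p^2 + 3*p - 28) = (p^2 - 7*p + 10)/(p - 4)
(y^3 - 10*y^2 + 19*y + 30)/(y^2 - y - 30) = (y^2 - 4*y - 5)/(y + 5)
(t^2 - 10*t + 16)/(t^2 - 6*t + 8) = (t - 8)/(t - 4)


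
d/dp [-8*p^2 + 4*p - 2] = 4 - 16*p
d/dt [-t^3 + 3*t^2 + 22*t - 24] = -3*t^2 + 6*t + 22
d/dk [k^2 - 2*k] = 2*k - 2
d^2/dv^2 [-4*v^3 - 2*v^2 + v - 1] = -24*v - 4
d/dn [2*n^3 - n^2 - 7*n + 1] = 6*n^2 - 2*n - 7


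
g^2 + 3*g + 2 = (g + 1)*(g + 2)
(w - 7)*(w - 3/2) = w^2 - 17*w/2 + 21/2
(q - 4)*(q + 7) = q^2 + 3*q - 28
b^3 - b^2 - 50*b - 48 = (b - 8)*(b + 1)*(b + 6)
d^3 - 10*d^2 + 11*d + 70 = (d - 7)*(d - 5)*(d + 2)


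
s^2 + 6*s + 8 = (s + 2)*(s + 4)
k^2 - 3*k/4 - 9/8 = (k - 3/2)*(k + 3/4)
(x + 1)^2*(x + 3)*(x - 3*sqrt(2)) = x^4 - 3*sqrt(2)*x^3 + 5*x^3 - 15*sqrt(2)*x^2 + 7*x^2 - 21*sqrt(2)*x + 3*x - 9*sqrt(2)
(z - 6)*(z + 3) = z^2 - 3*z - 18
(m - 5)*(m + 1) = m^2 - 4*m - 5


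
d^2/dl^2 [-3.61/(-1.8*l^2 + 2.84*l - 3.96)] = (-23.3928*l^2 + 36.90864*l + 3.61*(3.6*l - 2.84)*(7.2*l - 5.68) - 51.46416)/(1.8*l^2 - 2.84*l + 3.96)^3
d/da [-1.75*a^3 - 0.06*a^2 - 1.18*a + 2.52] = -5.25*a^2 - 0.12*a - 1.18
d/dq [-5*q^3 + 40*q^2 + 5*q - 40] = -15*q^2 + 80*q + 5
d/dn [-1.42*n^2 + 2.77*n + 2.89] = 2.77 - 2.84*n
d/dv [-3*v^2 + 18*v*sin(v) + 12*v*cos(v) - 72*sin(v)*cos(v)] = -12*v*sin(v) + 18*v*cos(v) - 6*v + 18*sin(v) + 12*cos(v) - 72*cos(2*v)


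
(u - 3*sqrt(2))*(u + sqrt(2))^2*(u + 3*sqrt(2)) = u^4 + 2*sqrt(2)*u^3 - 16*u^2 - 36*sqrt(2)*u - 36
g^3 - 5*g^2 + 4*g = g*(g - 4)*(g - 1)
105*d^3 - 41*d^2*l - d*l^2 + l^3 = (-5*d + l)*(-3*d + l)*(7*d + l)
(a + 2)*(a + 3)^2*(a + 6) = a^4 + 14*a^3 + 69*a^2 + 144*a + 108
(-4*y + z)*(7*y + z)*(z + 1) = -28*y^2*z - 28*y^2 + 3*y*z^2 + 3*y*z + z^3 + z^2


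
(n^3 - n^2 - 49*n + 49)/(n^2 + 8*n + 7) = (n^2 - 8*n + 7)/(n + 1)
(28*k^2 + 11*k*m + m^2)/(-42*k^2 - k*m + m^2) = (-28*k^2 - 11*k*m - m^2)/(42*k^2 + k*m - m^2)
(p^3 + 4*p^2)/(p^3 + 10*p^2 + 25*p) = p*(p + 4)/(p^2 + 10*p + 25)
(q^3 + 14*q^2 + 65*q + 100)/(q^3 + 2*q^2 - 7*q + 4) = (q^2 + 10*q + 25)/(q^2 - 2*q + 1)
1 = 1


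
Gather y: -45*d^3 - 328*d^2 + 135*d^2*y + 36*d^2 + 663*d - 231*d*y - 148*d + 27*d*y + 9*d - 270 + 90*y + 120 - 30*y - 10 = -45*d^3 - 292*d^2 + 524*d + y*(135*d^2 - 204*d + 60) - 160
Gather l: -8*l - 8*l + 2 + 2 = 4 - 16*l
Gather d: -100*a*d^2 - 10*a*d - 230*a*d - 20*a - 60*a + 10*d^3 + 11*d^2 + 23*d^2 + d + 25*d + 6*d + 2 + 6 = -80*a + 10*d^3 + d^2*(34 - 100*a) + d*(32 - 240*a) + 8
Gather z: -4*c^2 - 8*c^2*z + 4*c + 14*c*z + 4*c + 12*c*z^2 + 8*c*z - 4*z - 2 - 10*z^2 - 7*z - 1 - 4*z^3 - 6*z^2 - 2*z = -4*c^2 + 8*c - 4*z^3 + z^2*(12*c - 16) + z*(-8*c^2 + 22*c - 13) - 3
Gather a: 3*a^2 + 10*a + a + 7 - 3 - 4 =3*a^2 + 11*a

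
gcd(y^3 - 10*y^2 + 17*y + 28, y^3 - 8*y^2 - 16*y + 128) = y - 4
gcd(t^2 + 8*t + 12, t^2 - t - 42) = t + 6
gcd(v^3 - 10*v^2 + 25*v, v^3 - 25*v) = v^2 - 5*v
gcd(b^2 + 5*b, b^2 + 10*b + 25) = b + 5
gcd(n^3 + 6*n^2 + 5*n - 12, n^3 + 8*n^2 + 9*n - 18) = n^2 + 2*n - 3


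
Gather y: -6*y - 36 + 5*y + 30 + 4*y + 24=3*y + 18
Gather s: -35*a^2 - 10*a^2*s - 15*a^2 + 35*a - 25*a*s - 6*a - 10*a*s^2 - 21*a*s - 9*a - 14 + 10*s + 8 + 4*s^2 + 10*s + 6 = -50*a^2 + 20*a + s^2*(4 - 10*a) + s*(-10*a^2 - 46*a + 20)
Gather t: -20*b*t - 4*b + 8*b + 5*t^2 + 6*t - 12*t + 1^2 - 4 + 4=4*b + 5*t^2 + t*(-20*b - 6) + 1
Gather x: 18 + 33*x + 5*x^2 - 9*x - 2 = 5*x^2 + 24*x + 16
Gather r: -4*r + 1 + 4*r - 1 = 0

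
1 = 1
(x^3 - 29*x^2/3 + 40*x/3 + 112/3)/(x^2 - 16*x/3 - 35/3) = (3*x^2 - 8*x - 16)/(3*x + 5)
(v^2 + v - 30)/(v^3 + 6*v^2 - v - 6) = (v - 5)/(v^2 - 1)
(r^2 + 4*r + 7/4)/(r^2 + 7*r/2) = (r + 1/2)/r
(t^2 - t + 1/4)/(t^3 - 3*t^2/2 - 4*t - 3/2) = (-4*t^2 + 4*t - 1)/(2*(-2*t^3 + 3*t^2 + 8*t + 3))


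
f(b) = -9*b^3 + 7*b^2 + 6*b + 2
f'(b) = -27*b^2 + 14*b + 6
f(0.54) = 5.86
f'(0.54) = 5.69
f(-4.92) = 1213.78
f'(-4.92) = -716.45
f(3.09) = -178.16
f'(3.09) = -208.54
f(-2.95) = 276.27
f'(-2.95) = -270.27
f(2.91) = -143.04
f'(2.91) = -181.90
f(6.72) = -2372.75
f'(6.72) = -1119.20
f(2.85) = -132.38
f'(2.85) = -173.41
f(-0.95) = 10.33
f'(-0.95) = -31.67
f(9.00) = -5938.00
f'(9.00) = -2055.00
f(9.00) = -5938.00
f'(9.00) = -2055.00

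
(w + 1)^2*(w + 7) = w^3 + 9*w^2 + 15*w + 7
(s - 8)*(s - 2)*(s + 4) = s^3 - 6*s^2 - 24*s + 64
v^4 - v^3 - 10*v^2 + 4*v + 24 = (v - 3)*(v - 2)*(v + 2)^2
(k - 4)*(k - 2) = k^2 - 6*k + 8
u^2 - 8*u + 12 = (u - 6)*(u - 2)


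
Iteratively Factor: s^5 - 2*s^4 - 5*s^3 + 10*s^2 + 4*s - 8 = (s + 2)*(s^4 - 4*s^3 + 3*s^2 + 4*s - 4) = (s + 1)*(s + 2)*(s^3 - 5*s^2 + 8*s - 4) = (s - 2)*(s + 1)*(s + 2)*(s^2 - 3*s + 2) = (s - 2)*(s - 1)*(s + 1)*(s + 2)*(s - 2)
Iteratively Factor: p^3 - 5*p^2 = (p)*(p^2 - 5*p) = p*(p - 5)*(p)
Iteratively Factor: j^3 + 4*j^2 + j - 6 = (j + 2)*(j^2 + 2*j - 3) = (j - 1)*(j + 2)*(j + 3)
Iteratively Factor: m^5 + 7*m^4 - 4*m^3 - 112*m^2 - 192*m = (m - 4)*(m^4 + 11*m^3 + 40*m^2 + 48*m) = (m - 4)*(m + 4)*(m^3 + 7*m^2 + 12*m) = m*(m - 4)*(m + 4)*(m^2 + 7*m + 12) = m*(m - 4)*(m + 3)*(m + 4)*(m + 4)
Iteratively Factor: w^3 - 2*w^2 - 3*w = (w + 1)*(w^2 - 3*w) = (w - 3)*(w + 1)*(w)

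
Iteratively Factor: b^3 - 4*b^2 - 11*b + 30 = (b + 3)*(b^2 - 7*b + 10) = (b - 2)*(b + 3)*(b - 5)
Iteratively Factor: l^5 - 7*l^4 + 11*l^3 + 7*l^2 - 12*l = (l - 1)*(l^4 - 6*l^3 + 5*l^2 + 12*l) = (l - 4)*(l - 1)*(l^3 - 2*l^2 - 3*l) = (l - 4)*(l - 3)*(l - 1)*(l^2 + l) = l*(l - 4)*(l - 3)*(l - 1)*(l + 1)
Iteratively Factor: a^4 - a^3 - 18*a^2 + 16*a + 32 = (a - 4)*(a^3 + 3*a^2 - 6*a - 8) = (a - 4)*(a + 4)*(a^2 - a - 2) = (a - 4)*(a + 1)*(a + 4)*(a - 2)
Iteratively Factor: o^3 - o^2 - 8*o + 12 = (o - 2)*(o^2 + o - 6) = (o - 2)*(o + 3)*(o - 2)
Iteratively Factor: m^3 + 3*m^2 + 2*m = (m + 2)*(m^2 + m) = (m + 1)*(m + 2)*(m)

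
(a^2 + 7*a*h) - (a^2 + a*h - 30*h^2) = 6*a*h + 30*h^2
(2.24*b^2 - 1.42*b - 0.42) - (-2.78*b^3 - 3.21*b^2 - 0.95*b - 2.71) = 2.78*b^3 + 5.45*b^2 - 0.47*b + 2.29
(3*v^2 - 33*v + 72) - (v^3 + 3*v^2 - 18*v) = -v^3 - 15*v + 72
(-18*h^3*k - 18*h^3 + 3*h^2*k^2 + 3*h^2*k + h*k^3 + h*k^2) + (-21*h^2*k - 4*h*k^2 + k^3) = -18*h^3*k - 18*h^3 + 3*h^2*k^2 - 18*h^2*k + h*k^3 - 3*h*k^2 + k^3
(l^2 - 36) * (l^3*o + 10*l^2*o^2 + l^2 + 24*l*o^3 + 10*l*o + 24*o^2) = l^5*o + 10*l^4*o^2 + l^4 + 24*l^3*o^3 - 26*l^3*o - 336*l^2*o^2 - 36*l^2 - 864*l*o^3 - 360*l*o - 864*o^2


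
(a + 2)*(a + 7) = a^2 + 9*a + 14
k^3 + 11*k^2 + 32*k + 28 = (k + 2)^2*(k + 7)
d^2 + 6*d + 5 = (d + 1)*(d + 5)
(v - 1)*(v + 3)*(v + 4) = v^3 + 6*v^2 + 5*v - 12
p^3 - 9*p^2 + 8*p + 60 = (p - 6)*(p - 5)*(p + 2)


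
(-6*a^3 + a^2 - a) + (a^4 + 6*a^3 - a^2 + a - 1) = a^4 - 1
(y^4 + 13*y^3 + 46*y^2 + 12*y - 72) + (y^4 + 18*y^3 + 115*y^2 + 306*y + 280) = 2*y^4 + 31*y^3 + 161*y^2 + 318*y + 208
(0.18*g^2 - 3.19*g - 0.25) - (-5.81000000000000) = 0.18*g^2 - 3.19*g + 5.56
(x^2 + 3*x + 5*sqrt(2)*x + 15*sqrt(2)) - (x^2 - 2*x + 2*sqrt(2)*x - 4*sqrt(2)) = 3*sqrt(2)*x + 5*x + 19*sqrt(2)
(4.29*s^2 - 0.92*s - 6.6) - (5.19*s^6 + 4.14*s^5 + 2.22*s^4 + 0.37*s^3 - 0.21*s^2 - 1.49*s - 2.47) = -5.19*s^6 - 4.14*s^5 - 2.22*s^4 - 0.37*s^3 + 4.5*s^2 + 0.57*s - 4.13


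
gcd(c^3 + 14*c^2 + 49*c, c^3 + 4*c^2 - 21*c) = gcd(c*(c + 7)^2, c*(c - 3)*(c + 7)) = c^2 + 7*c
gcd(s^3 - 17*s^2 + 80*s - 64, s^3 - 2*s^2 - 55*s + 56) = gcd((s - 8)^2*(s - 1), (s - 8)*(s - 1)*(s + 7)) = s^2 - 9*s + 8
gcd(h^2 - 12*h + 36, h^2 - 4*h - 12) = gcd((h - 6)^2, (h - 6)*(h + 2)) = h - 6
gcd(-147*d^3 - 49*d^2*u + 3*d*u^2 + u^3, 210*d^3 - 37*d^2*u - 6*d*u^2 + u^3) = -7*d + u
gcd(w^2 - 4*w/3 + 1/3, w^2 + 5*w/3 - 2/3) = w - 1/3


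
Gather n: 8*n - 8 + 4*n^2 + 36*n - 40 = 4*n^2 + 44*n - 48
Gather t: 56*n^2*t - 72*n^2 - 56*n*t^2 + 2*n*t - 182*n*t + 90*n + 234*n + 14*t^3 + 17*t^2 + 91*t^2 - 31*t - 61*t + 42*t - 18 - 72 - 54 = -72*n^2 + 324*n + 14*t^3 + t^2*(108 - 56*n) + t*(56*n^2 - 180*n - 50) - 144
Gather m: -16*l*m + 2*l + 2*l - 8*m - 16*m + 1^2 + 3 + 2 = 4*l + m*(-16*l - 24) + 6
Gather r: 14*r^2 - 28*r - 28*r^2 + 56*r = -14*r^2 + 28*r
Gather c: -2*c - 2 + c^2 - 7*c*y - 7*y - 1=c^2 + c*(-7*y - 2) - 7*y - 3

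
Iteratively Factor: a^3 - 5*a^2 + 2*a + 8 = (a + 1)*(a^2 - 6*a + 8) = (a - 2)*(a + 1)*(a - 4)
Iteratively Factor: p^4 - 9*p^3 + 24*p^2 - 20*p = (p)*(p^3 - 9*p^2 + 24*p - 20) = p*(p - 2)*(p^2 - 7*p + 10) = p*(p - 2)^2*(p - 5)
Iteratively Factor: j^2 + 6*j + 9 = (j + 3)*(j + 3)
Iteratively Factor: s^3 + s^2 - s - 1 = (s + 1)*(s^2 - 1) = (s + 1)^2*(s - 1)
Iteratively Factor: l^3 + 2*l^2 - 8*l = (l + 4)*(l^2 - 2*l) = l*(l + 4)*(l - 2)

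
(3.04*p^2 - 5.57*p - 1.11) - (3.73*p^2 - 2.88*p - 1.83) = -0.69*p^2 - 2.69*p + 0.72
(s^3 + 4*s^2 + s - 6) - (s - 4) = s^3 + 4*s^2 - 2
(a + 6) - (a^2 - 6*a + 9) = -a^2 + 7*a - 3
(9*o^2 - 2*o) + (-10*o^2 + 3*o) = -o^2 + o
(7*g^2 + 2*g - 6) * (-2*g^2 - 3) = -14*g^4 - 4*g^3 - 9*g^2 - 6*g + 18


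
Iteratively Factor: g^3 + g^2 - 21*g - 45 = (g + 3)*(g^2 - 2*g - 15) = (g + 3)^2*(g - 5)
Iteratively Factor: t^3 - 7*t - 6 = (t + 2)*(t^2 - 2*t - 3) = (t + 1)*(t + 2)*(t - 3)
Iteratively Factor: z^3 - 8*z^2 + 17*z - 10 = (z - 2)*(z^2 - 6*z + 5) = (z - 5)*(z - 2)*(z - 1)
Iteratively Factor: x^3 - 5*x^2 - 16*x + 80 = (x + 4)*(x^2 - 9*x + 20) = (x - 5)*(x + 4)*(x - 4)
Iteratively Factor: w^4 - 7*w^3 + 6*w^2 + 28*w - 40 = (w + 2)*(w^3 - 9*w^2 + 24*w - 20) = (w - 2)*(w + 2)*(w^2 - 7*w + 10) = (w - 5)*(w - 2)*(w + 2)*(w - 2)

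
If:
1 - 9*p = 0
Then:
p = 1/9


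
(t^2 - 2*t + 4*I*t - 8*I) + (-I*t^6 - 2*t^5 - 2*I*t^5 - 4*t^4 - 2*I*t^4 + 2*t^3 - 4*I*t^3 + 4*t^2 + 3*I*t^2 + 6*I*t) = -I*t^6 - 2*t^5 - 2*I*t^5 - 4*t^4 - 2*I*t^4 + 2*t^3 - 4*I*t^3 + 5*t^2 + 3*I*t^2 - 2*t + 10*I*t - 8*I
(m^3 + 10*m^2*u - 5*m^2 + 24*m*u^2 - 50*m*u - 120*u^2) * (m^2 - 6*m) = m^5 + 10*m^4*u - 11*m^4 + 24*m^3*u^2 - 110*m^3*u + 30*m^3 - 264*m^2*u^2 + 300*m^2*u + 720*m*u^2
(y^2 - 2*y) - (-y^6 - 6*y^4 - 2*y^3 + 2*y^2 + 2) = y^6 + 6*y^4 + 2*y^3 - y^2 - 2*y - 2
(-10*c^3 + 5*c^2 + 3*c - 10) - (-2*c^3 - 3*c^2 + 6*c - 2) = -8*c^3 + 8*c^2 - 3*c - 8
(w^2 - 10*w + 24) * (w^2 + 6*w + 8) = w^4 - 4*w^3 - 28*w^2 + 64*w + 192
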